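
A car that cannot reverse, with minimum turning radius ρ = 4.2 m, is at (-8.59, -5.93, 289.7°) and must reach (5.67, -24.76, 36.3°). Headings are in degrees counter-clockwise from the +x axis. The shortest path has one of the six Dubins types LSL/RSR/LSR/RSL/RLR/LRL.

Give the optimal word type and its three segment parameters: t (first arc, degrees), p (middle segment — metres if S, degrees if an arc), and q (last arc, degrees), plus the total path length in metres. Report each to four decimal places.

Let ψ = atan2(Δy, Δx) = atan2(-18.83, 14.26) = -52.8633° be the start→goal bearing.
Normalize: d = |goal − start| / ρ = 23.620256/4.2 = 5.623871, α = (θ_start − ψ) mod 360° = 342.5633° = 5.978857 rad, β = (θ_goal − ψ) mod 360° = 89.1633° = 1.556193 rad.
Common terms: sin α = -0.299652, cos α = 0.954048, sin β = 0.999893, cos β = 0.014603, cos(α−β) = -0.285688, d² = 31.627920. Work in radians in the unit-radius frame; every candidate has L = ρ·(t + p + q).
LSL: p² = 2 + d² − 2cos(α−β) + 2d(sin α − sin β) = 19.582342; p = √p² = 4.425194; φ = atan2(cos β − cos α, d + sin α − sin β) = -0.213923 rad; t = (φ − α) mod 2π = 0.090406 rad, q = (β − φ) mod 2π = 1.770115 rad → L = 4.2·(0.090406 + 4.425194 + 1.770115) = 4.2·6.285715 = 26.400003 m
RSR: p² = 2 + d² − 2cos(α−β) + 2d(sin β − sin α) = 48.816250; p = √p² = 6.986863; φ = atan2(cos α − cos β, d − sin α + sin β) = 0.134867 rad; t = (α − φ) mod 2π = 5.843990 rad, q = (φ − β) mod 2π = 4.861860 rad → L = 4.2·(5.843990 + 6.986863 + 4.861860) = 4.2·17.692712 = 74.309392 m
LSR: p² = d² − 2 + 2cos(α−β) + 2d(sin α + sin β) = 36.932672; p = √p² = 6.077226; φ = atan2(−cos α − cos β, d + sin α + sin β) − atan2(−2, p) = 0.165947 rad; t = (φ − α) mod 2π = 0.470275 rad, q = (φ − β) mod 2π = 4.892939 rad → L = 4.2·(0.470275 + 6.077226 + 4.892939) = 4.2·11.440440 = 48.049848 m
RSL: p² = d² − 2 + 2cos(α−β) − 2d(sin α + sin β) = 21.180414; p = √p² = 4.602218; φ = atan2(cos α + cos β, d − sin α − sin β) − atan2(2, p) = -0.215697 rad; t = (α − φ) mod 2π = 6.194554 rad, q = (β − φ) mod 2π = 1.771889 rad → L = 4.2·(6.194554 + 4.602218 + 1.771889) = 4.2·12.568661 = 52.788378 m
RLR: c = (6 − d² + 2cos(α−β) + 2d(sin α − sin β))/8 = -5.102031, |c| > 1 → infeasible
LRL: c = (6 − d² + 2cos(α−β) − 2d(sin α − sin β))/8 = -1.447793, |c| > 1 → infeasible
Shortest: LSL with L = 26.400003 m ≈ 26.4000 m
Convert LSL to answer units (arcs ×180/π): t = 0.090406·180/π = 5.1799°, p = ρ·p = 4.2·4.425194 = 18.5858 m, q = 1.770115·180/π = 101.4201°, L = 26.4000 m.

LSL: t = 5.1799°, p = 18.5858 m, q = 101.4201°, L = 26.4000 m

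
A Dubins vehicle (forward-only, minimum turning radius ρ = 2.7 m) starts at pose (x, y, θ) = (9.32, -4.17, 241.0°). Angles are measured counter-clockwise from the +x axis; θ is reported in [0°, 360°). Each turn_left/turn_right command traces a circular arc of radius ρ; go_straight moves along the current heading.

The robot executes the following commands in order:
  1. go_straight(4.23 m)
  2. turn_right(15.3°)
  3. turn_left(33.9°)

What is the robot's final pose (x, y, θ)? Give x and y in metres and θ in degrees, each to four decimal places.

set_pose: (x, y, θ) = (9.3200, -4.1700, 241.0000°), ρ = 2.7
go_straight(4.23): x += 4.23·cos θ, y += 4.23·sin θ → (7.2693, -7.8696, 241.0000°)
turn_right(15.3°): centre at ρ to the right, rotate −15.3° → (6.8402, -8.4464, 225.7000°)
turn_left(33.9°): centre at ρ to the left, rotate +33.9° → (6.1169, -9.8447, 259.6000°)

(6.1169, -9.8447, 259.6000°)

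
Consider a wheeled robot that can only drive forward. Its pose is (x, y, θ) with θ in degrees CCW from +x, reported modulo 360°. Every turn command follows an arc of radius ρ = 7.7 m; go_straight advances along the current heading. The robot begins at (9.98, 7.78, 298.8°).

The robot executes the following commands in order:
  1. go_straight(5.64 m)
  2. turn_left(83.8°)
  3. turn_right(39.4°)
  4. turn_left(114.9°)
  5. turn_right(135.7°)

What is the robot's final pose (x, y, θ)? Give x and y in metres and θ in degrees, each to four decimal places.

(49.7584, 15.3429, 322.4000°)

set_pose: (x, y, θ) = (9.9800, 7.7800, 298.8000°), ρ = 7.7
go_straight(5.64): x += 5.64·cos θ, y += 5.64·sin θ → (12.6971, 2.8376, 298.8000°)
turn_left(83.8°): centre at ρ to the left, rotate +83.8° → (22.4037, -0.5616, 382.6000° ≡ 22.6000°)
turn_right(39.4°): centre at ρ to the right, rotate −39.4° → (27.5883, -0.2989, -16.8000° ≡ 343.2000°)
turn_left(114.9°): centre at ρ to the left, rotate +114.9° → (37.4371, 8.1574, 458.1000° ≡ 98.1000°)
turn_right(135.7°): centre at ρ to the right, rotate −135.7° → (49.7584, 15.3429, -37.6000° ≡ 322.4000°)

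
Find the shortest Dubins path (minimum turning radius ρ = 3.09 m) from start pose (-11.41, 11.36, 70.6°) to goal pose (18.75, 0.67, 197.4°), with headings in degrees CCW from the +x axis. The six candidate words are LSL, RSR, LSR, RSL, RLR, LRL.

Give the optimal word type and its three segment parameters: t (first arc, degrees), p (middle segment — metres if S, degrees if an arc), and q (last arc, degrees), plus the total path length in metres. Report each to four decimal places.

RSR: t = 84.9118°, p = 27.1645 m, q = 148.2882°, L = 39.7411 m

Let ψ = atan2(Δy, Δx) = atan2(-10.69, 30.16) = -19.5165° be the start→goal bearing.
Normalize: d = |goal − start| / ρ = 31.998464/3.09 = 10.355490, α = (θ_start − ψ) mod 360° = 90.1165° = 1.572830 rad, β = (θ_goal − ψ) mod 360° = 216.9165° = 3.785907 rad.
Common terms: sin α = 0.999998, cos α = -0.002034, sin β = -0.600651, cos β = -0.799512, cos(α−β) = -0.599024, d² = 107.236173. Work in radians in the unit-radius frame; every candidate has L = ρ·(t + p + q).
LSL: p² = 2 + d² − 2cos(α−β) + 2d(sin α − sin β) = 143.585221; p = √p² = 11.982705; φ = atan2(cos β − cos α, d + sin α − sin β) = -0.066602 rad; t = (φ − α) mod 2π = 4.643754 rad, q = (β − φ) mod 2π = 3.852509 rad → L = 3.09·(4.643754 + 11.982705 + 3.852509) = 3.09·20.478968 = 63.280011 m
RSR: p² = 2 + d² − 2cos(α−β) + 2d(sin β − sin α) = 77.283218; p = √p² = 8.791087; φ = atan2(cos α − cos β, d − sin α + sin β) = 0.090839 rad; t = (α − φ) mod 2π = 1.481991 rad, q = (φ − β) mod 2π = 2.588117 rad → L = 3.09·(1.481991 + 8.791087 + 2.588117) = 3.09·12.861195 = 39.741093 m
LSR: p² = d² − 2 + 2cos(α−β) + 2d(sin α + sin β) = 112.308998; p = √p² = 10.597594; φ = atan2(−cos α − cos β, d + sin α + sin β) − atan2(−2, p) = 0.260920 rad; t = (φ − α) mod 2π = 4.971275 rad, q = (φ − β) mod 2π = 2.758197 rad → L = 3.09·(4.971275 + 10.597594 + 2.758197) = 3.09·18.327066 = 56.630635 m
RSL: p² = d² − 2 + 2cos(α−β) − 2d(sin α + sin β) = 95.767253; p = √p² = 9.786074; φ = atan2(cos α + cos β, d − sin α − sin β) − atan2(2, p) = -0.281930 rad; t = (α − φ) mod 2π = 1.854760 rad, q = (β − φ) mod 2π = 4.067838 rad → L = 3.09·(1.854760 + 9.786074 + 4.067838) = 3.09·15.708672 = 48.539797 m
RLR: c = (6 − d² + 2cos(α−β) + 2d(sin α − sin β))/8 = -8.660402, |c| > 1 → infeasible
LRL: c = (6 − d² + 2cos(α−β) − 2d(sin α − sin β))/8 = -16.948153, |c| > 1 → infeasible
Shortest: RSR with L = 39.741093 m ≈ 39.7411 m
Convert RSR to answer units (arcs ×180/π): t = 1.481991·180/π = 84.9118°, p = ρ·p = 3.09·8.791087 = 27.1645 m, q = 2.588117·180/π = 148.2882°, L = 39.7411 m.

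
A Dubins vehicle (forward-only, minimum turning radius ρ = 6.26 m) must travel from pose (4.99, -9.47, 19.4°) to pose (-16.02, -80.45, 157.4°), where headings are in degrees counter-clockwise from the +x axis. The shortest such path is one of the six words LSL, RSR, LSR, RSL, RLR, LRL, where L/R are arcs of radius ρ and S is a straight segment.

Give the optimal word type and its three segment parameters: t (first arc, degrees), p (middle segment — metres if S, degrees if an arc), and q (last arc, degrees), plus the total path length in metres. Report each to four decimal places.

RSR: t = 128.6298°, p = 62.8000 m, q = 93.3702°, L = 87.0552 m

Let ψ = atan2(Δy, Δx) = atan2(-70.98, -21.01) = -106.4887° be the start→goal bearing.
Normalize: d = |goal − start| / ρ = 74.024189/6.26 = 11.824950, α = (θ_start − ψ) mod 360° = 125.8887° = 2.197172 rad, β = (θ_goal − ψ) mod 360° = 263.8887° = 4.605727 rad.
Common terms: sin α = 0.810157, cos α = -0.586213, sin β = -0.994317, cos β = -0.106460, cos(α−β) = -0.743145, d² = 139.829449. Work in radians in the unit-radius frame; every candidate has L = ρ·(t + p + q).
LSL: p² = 2 + d² − 2cos(α−β) + 2d(sin α − sin β) = 185.991376; p = √p² = 13.637866; φ = atan2(cos β − cos α, d + sin α − sin β) = 0.035185 rad; t = (φ − α) mod 2π = 4.121198 rad, q = (β − φ) mod 2π = 4.570541 rad → L = 6.26·(4.121198 + 13.637866 + 4.570541) = 6.26·22.329605 = 139.783328 m
RSR: p² = 2 + d² − 2cos(α−β) + 2d(sin β − sin α) = 100.640101; p = √p² = 10.031954; φ = atan2(cos α − cos β, d − sin α + sin β) = -0.047841 rad; t = (α − φ) mod 2π = 2.245013 rad, q = (φ − β) mod 2π = 1.629618 rad → L = 6.26·(2.245013 + 10.031954 + 1.629618) = 6.26·13.906585 = 87.055222 m
LSR: p² = d² − 2 + 2cos(α−β) + 2d(sin α + sin β) = 131.987802; p = √p² = 11.488594; φ = atan2(−cos α − cos β, d + sin α + sin β) − atan2(−2, p) = 0.231792 rad; t = (φ − α) mod 2π = 4.317805 rad, q = (φ − β) mod 2π = 1.909251 rad → L = 6.26·(4.317805 + 11.488594 + 1.909251) = 6.26·17.715651 = 110.899974 m
RSL: p² = d² − 2 + 2cos(α−β) − 2d(sin α + sin β) = 140.698516; p = √p² = 11.861641; φ = atan2(cos α + cos β, d − sin α − sin β) − atan2(2, p) = -0.224655 rad; t = (α − φ) mod 2π = 2.421827 rad, q = (β − φ) mod 2π = 4.830381 rad → L = 6.26·(2.421827 + 11.861641 + 4.830381) = 6.26·19.113849 = 119.652693 m
RLR: c = (6 − d² + 2cos(α−β) + 2d(sin α − sin β))/8 = -11.580013, |c| > 1 → infeasible
LRL: c = (6 − d² + 2cos(α−β) − 2d(sin α − sin β))/8 = -22.248922, |c| > 1 → infeasible
Shortest: RSR with L = 87.055222 m ≈ 87.0552 m
Convert RSR to answer units (arcs ×180/π): t = 2.245013·180/π = 128.6298°, p = ρ·p = 6.26·10.031954 = 62.8000 m, q = 1.629618·180/π = 93.3702°, L = 87.0552 m.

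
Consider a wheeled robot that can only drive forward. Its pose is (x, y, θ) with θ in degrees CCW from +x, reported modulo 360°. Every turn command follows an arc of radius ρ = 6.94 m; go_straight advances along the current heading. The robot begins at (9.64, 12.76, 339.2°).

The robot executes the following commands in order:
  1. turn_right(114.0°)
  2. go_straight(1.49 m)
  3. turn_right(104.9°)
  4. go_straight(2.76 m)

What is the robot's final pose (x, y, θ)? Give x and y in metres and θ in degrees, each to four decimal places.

set_pose: (x, y, θ) = (9.6400, 12.7600, 339.2000°), ρ = 6.94
turn_right(114.0°): centre at ρ to the right, rotate −114.0° → (12.1000, 1.3821, 225.2000°)
go_straight(1.49): x += 1.49·cos θ, y += 1.49·sin θ → (11.0501, 0.3249, 225.2000°)
turn_right(104.9°): centre at ρ to the right, rotate −104.9° → (0.1337, 1.7136, 120.3000°)
go_straight(2.76): x += 2.76·cos θ, y += 2.76·sin θ → (-1.2588, 4.0966, 120.3000°)

(-1.2588, 4.0966, 120.3000°)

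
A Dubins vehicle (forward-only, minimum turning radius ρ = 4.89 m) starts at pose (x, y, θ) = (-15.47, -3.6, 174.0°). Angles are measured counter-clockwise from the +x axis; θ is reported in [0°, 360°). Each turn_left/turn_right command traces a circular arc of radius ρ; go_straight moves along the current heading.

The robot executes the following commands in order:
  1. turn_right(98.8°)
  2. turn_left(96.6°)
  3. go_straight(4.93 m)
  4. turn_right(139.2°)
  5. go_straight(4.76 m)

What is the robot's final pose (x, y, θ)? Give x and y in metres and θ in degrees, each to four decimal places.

(-26.5236, 20.8288, 32.6000°)

set_pose: (x, y, θ) = (-15.4700, -3.6000, 174.0000°), ρ = 4.89
turn_right(98.8°): centre at ρ to the right, rotate −98.8° → (-19.6866, 2.5123, 75.2000°)
turn_left(96.6°): centre at ρ to the left, rotate +96.6° → (-23.7169, 8.6015, 171.8000°)
go_straight(4.93): x += 4.93·cos θ, y += 4.93·sin θ → (-28.5965, 9.3046, 171.8000°)
turn_right(139.2°): centre at ρ to the right, rotate −139.2° → (-30.5337, 18.2642, 32.6000°)
go_straight(4.76): x += 4.76·cos θ, y += 4.76·sin θ → (-26.5236, 20.8288, 32.6000°)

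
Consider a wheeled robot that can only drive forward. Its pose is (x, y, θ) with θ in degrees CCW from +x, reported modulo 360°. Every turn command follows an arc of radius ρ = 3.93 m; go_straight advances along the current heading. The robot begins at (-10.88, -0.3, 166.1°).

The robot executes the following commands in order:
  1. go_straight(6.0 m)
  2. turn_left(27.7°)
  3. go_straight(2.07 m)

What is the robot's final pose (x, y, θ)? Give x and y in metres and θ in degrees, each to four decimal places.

(-20.5961, 0.6492, 193.8000°)

set_pose: (x, y, θ) = (-10.8800, -0.3000, 166.1000°), ρ = 3.93
go_straight(6.0): x += 6.0·cos θ, y += 6.0·sin θ → (-16.7043, 1.1414, 166.1000°)
turn_left(27.7°): centre at ρ to the left, rotate +27.7° → (-18.5858, 1.1430, 193.8000°)
go_straight(2.07): x += 2.07·cos θ, y += 2.07·sin θ → (-20.5961, 0.6492, 193.8000°)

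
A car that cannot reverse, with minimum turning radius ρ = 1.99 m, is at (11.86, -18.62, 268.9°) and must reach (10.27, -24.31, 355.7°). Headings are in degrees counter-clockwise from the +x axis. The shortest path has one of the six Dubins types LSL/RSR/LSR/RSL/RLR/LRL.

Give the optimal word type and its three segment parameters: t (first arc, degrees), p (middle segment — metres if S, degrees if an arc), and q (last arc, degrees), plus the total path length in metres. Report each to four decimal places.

Let ψ = atan2(Δy, Δx) = atan2(-5.69, -1.59) = -105.6124° be the start→goal bearing.
Normalize: d = |goal − start| / ρ = 5.907978/1.99 = 2.968833, α = (θ_start − ψ) mod 360° = 14.5124° = 0.253289 rad, β = (θ_goal − ψ) mod 360° = 101.3124° = 1.768234 rad.
Common terms: sin α = 0.250589, cos α = 0.968094, sin β = 0.980572, cos β = -0.196158, cos(α−β) = 0.055822, d² = 8.813969. Work in radians in the unit-radius frame; every candidate has L = ρ·(t + p + q).
LSL: p² = 2 + d² − 2cos(α−β) + 2d(sin α − sin β) = 6.367928; p = √p² = 2.523475; φ = atan2(cos β − cos α, d + sin α − sin β) = -0.479537 rad; t = (φ − α) mod 2π = 5.550360 rad, q = (β − φ) mod 2π = 2.247771 rad → L = 1.99·(5.550360 + 2.523475 + 2.247771) = 1.99·10.321607 = 20.539997 m
RSR: p² = 2 + d² − 2cos(α−β) + 2d(sin β − sin α) = 15.036724; p = √p² = 3.877722; φ = atan2(cos α − cos β, d − sin α + sin β) = 0.304945 rad; t = (α − φ) mod 2π = 6.231528 rad, q = (φ − β) mod 2π = 4.819896 rad → L = 1.99·(6.231528 + 3.877722 + 4.819896) = 1.99·14.929146 = 29.709001 m
LSR: p² = d² − 2 + 2cos(α−β) + 2d(sin α + sin β) = 14.235837; p = √p² = 3.773041; φ = atan2(−cos α − cos β, d + sin α + sin β) − atan2(−2, p) = 0.305652 rad; t = (φ − α) mod 2π = 0.052364 rad, q = (φ − β) mod 2π = 4.820603 rad → L = 1.99·(0.052364 + 3.773041 + 4.820603) = 1.99·8.646008 = 17.205556 m
RSL: p² = d² − 2 + 2cos(α−β) − 2d(sin α + sin β) = -0.384612 < 0 → infeasible
RLR: c = (6 − d² + 2cos(α−β) + 2d(sin α − sin β))/8 = -0.879591; p = 2π − arccos c = 3.637388 rad; φ = atan2(cos α − cos β, d − sin α + sin β) = 0.304945 rad; t = (α − φ + p/2) mod 2π = 1.767037 rad, q = (α − β − t + p) mod 2π = 0.355405 rad → L = 1.99·(1.767037 + 3.637388 + 0.355405) = 1.99·5.759831 = 11.462063 m
LRL: c = (6 − d² + 2cos(α−β) − 2d(sin α − sin β))/8 = 0.204009; p = 2π − arccos c = 4.917840 rad; φ = atan2(cos β − cos α, d + sin α − sin β) = -0.479537 rad; t = (φ − α + p/2) mod 2π = 1.726095 rad, q = (β − α − t + p) mod 2π = 4.706691 rad → L = 1.99·(1.726095 + 4.917840 + 4.706691) = 1.99·11.350626 = 22.587746 m
Shortest: RLR with L = 11.462063 m ≈ 11.4621 m
Convert RLR to answer units (arcs ×180/π): t = 1.767037·180/π = 101.2438°, p = 3.637388·180/π = 208.4070°, q = 0.355405·180/π = 20.3632°, L = 11.4621 m.

RLR: t = 101.2438°, p = 208.4070°, q = 20.3632°, L = 11.4621 m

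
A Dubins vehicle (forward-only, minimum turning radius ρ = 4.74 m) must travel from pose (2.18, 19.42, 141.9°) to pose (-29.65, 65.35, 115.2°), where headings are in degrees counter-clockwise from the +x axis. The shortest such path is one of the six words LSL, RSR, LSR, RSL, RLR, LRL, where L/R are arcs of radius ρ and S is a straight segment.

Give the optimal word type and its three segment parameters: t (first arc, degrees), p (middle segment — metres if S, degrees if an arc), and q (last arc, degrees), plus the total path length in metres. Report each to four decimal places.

Let ψ = atan2(Δy, Δx) = atan2(45.93, -31.83) = 124.7224° be the start→goal bearing.
Normalize: d = |goal − start| / ρ = 55.881247/4.74 = 11.789293, α = (θ_start − ψ) mod 360° = 17.1776° = 0.299806 rad, β = (θ_goal − ψ) mod 360° = 350.4776° = 6.116988 rad.
Common terms: sin α = 0.295335, cos α = 0.955394, sin β = -0.165433, cos β = 0.986221, cos(α−β) = 0.893371, d² = 138.987422. Work in radians in the unit-radius frame; every candidate has L = ρ·(t + p + q).
LSL: p² = 2 + d² − 2cos(α−β) + 2d(sin α − sin β) = 150.064931; p = √p² = 12.250099; φ = atan2(cos β − cos α, d + sin α − sin β) = 0.002516 rad; t = (φ − α) mod 2π = 5.985896 rad, q = (β − φ) mod 2π = 6.114472 rad → L = 4.74·(5.985896 + 12.250099 + 6.114472) = 4.74·24.350467 = 115.421213 m
RSR: p² = 2 + d² − 2cos(α−β) + 2d(sin β − sin α) = 128.336428; p = √p² = 11.328567; φ = atan2(cos α − cos β, d − sin α + sin β) = -0.002721 rad; t = (α − φ) mod 2π = 0.302527 rad, q = (φ − β) mod 2π = 0.163476 rad → L = 4.74·(0.302527 + 11.328567 + 0.163476) = 4.74·11.794570 = 55.906261 m
LSR: p² = d² − 2 + 2cos(α−β) + 2d(sin α + sin β) = 141.837064; p = √p² = 11.909537; φ = atan2(−cos α − cos β, d + sin α + sin β) − atan2(−2, p) = 0.004900 rad; t = (φ − α) mod 2π = 5.988280 rad, q = (φ − β) mod 2π = 0.171097 rad → L = 4.74·(5.988280 + 11.909537 + 0.171097) = 4.74·18.068914 = 85.646652 m
RSL: p² = d² − 2 + 2cos(α−β) − 2d(sin α + sin β) = 135.711265; p = √p² = 11.649518; φ = atan2(cos α + cos β, d − sin α − sin β) − atan2(2, p) = -0.005010 rad; t = (α − φ) mod 2π = 0.304816 rad, q = (β − φ) mod 2π = 6.121998 rad → L = 4.74·(0.304816 + 11.649518 + 6.121998) = 4.74·18.076331 = 85.681810 m
RLR: c = (6 − d² + 2cos(α−β) + 2d(sin α − sin β))/8 = -15.042053, |c| > 1 → infeasible
LRL: c = (6 − d² + 2cos(α−β) − 2d(sin α − sin β))/8 = -17.758116, |c| > 1 → infeasible
Shortest: RSR with L = 55.906261 m ≈ 55.9063 m
Convert RSR to answer units (arcs ×180/π): t = 0.302527·180/π = 17.3335°, p = ρ·p = 4.74·11.328567 = 53.6974 m, q = 0.163476·180/π = 9.3665°, L = 55.9063 m.

RSR: t = 17.3335°, p = 53.6974 m, q = 9.3665°, L = 55.9063 m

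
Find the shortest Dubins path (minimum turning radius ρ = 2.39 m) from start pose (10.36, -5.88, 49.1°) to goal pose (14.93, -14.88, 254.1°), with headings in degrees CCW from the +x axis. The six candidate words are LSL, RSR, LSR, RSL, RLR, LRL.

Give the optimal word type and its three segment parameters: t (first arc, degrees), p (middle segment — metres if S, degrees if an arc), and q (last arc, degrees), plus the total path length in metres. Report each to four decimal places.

Let ψ = atan2(Δy, Δx) = atan2(-9.00, 4.57) = -63.0796° be the start→goal bearing.
Normalize: d = |goal − start| / ρ = 10.093805/2.39 = 4.223349, α = (θ_start − ψ) mod 360° = 112.1796° = 1.957903 rad, β = (θ_goal − ψ) mod 360° = 317.1796° = 5.535828 rad.
Common terms: sin α = 0.926005, cos α = -0.377510, sin β = -0.679703, cos β = 0.733487, cos(α−β) = -0.906308, d² = 17.836680. Work in radians in the unit-radius frame; every candidate has L = ρ·(t + p + q).
LSL: p² = 2 + d² − 2cos(α−β) + 2d(sin α − sin β) = 35.212232; p = √p² = 5.933990; φ = atan2(cos β − cos α, d + sin α − sin β) = 0.188338 rad; t = (φ − α) mod 2π = 4.513620 rad, q = (β − φ) mod 2π = 5.347490 rad → L = 2.39·(4.513620 + 5.933990 + 5.347490) = 2.39·15.795100 = 37.750288 m
RSR: p² = 2 + d² − 2cos(α−β) + 2d(sin β − sin α) = 8.086360; p = √p² = 2.843653; φ = atan2(cos α − cos β, d − sin α + sin β) = -0.401385 rad; t = (α − φ) mod 2π = 2.359288 rad, q = (φ − β) mod 2π = 0.345973 rad → L = 2.39·(2.359288 + 2.843653 + 0.345973) = 2.39·5.548913 = 13.261902 m
LSR: p² = d² − 2 + 2cos(α−β) + 2d(sin α + sin β) = 16.104505; p = √p² = 4.013042; φ = atan2(−cos α − cos β, d + sin α + sin β) − atan2(−2, p) = 0.382871 rad; t = (φ − α) mod 2π = 4.708154 rad, q = (φ − β) mod 2π = 1.130229 rad → L = 2.39·(4.708154 + 4.013042 + 1.130229) = 2.39·9.851425 = 23.544907 m
RSL: p² = d² − 2 + 2cos(α−β) − 2d(sin α + sin β) = 11.943624; p = √p² = 3.455955; φ = atan2(cos α + cos β, d − sin α − sin β) − atan2(2, p) = -0.435349 rad; t = (α − φ) mod 2π = 2.393251 rad, q = (β − φ) mod 2π = 5.971176 rad → L = 2.39·(2.393251 + 3.455955 + 5.971176) = 2.39·11.820383 = 28.250715 m
RLR: c = (6 − d² + 2cos(α−β) + 2d(sin α − sin β))/8 = -0.010795; p = 2π − arccos c = 4.701594 rad; φ = atan2(cos α − cos β, d − sin α + sin β) = -0.401385 rad; t = (α − φ + p/2) mod 2π = 4.710085 rad, q = (α − β − t + p) mod 2π = 2.696769 rad → L = 2.39·(4.710085 + 4.701594 + 2.696769) = 2.39·12.108448 = 28.939191 m
LRL: c = (6 − d² + 2cos(α−β) − 2d(sin α − sin β))/8 = -3.401529, |c| > 1 → infeasible
Shortest: RSR with L = 13.261902 m ≈ 13.2619 m
Convert RSR to answer units (arcs ×180/π): t = 2.359288·180/π = 135.1772°, p = ρ·p = 2.39·2.843653 = 6.7963 m, q = 0.345973·180/π = 19.8228°, L = 13.2619 m.

RSR: t = 135.1772°, p = 6.7963 m, q = 19.8228°, L = 13.2619 m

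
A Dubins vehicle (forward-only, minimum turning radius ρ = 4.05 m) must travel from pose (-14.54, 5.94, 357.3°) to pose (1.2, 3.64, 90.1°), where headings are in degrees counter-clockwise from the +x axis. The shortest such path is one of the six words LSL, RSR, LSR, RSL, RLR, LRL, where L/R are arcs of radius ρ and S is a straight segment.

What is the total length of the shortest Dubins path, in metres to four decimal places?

Let ψ = atan2(Δy, Δx) = atan2(-2.30, 15.74) = -8.3135° be the start→goal bearing.
Normalize: d = |goal − start| / ρ = 15.907156/4.05 = 3.927693, α = (θ_start − ψ) mod 360° = 5.6135° = 0.097974 rad, β = (θ_goal − ψ) mod 360° = 98.4135° = 1.717639 rad.
Common terms: sin α = 0.097817, cos α = 0.995204, sin β = 0.989238, cos β = -0.146316, cos(α−β) = -0.048850, d² = 15.426770. Work in radians in the unit-radius frame; every candidate has L = ρ·(t + p + q).
LSL: p² = 2 + d² − 2cos(α−β) + 2d(sin α − sin β) = 10.522015; p = √p² = 3.243766; φ = atan2(cos β − cos α, d + sin α − sin β) = -0.359613 rad; t = (φ − α) mod 2π = 5.825599 rad, q = (β − φ) mod 2π = 2.077252 rad → L = 4.05·(5.825599 + 3.243766 + 2.077252) = 4.05·11.146616 = 45.143797 m
RSR: p² = 2 + d² − 2cos(α−β) + 2d(sin β − sin α) = 24.526924; p = √p² = 4.952467; φ = atan2(cos α − cos β, d − sin α + sin β) = 0.232587 rad; t = (α − φ) mod 2π = 6.148572 rad, q = (φ − β) mod 2π = 4.798133 rad → L = 4.05·(6.148572 + 4.952467 + 4.798133) = 4.05·15.899172 = 64.391645 m
LSR: p² = d² − 2 + 2cos(α−β) + 2d(sin α + sin β) = 21.868307; p = √p² = 4.676356; φ = atan2(−cos α − cos β, d + sin α + sin β) − atan2(−2, p) = 0.236453 rad; t = (φ − α) mod 2π = 0.138479 rad, q = (φ − β) mod 2π = 4.801999 rad → L = 4.05·(0.138479 + 4.676356 + 4.801999) = 4.05·9.616834 = 38.948176 m
RSL: p² = d² − 2 + 2cos(α−β) − 2d(sin α + sin β) = 4.789835; p = √p² = 2.188569; φ = atan2(cos α + cos β, d − sin α − sin β) − atan2(2, p) = -0.450019 rad; t = (α − φ) mod 2π = 0.547993 rad, q = (β − φ) mod 2π = 2.167658 rad → L = 4.05·(0.547993 + 2.188569 + 2.167658) = 4.05·4.904220 = 19.862090 m
RLR: c = (6 − d² + 2cos(α−β) + 2d(sin α − sin β))/8 = -2.065866, |c| > 1 → infeasible
LRL: c = (6 − d² + 2cos(α−β) − 2d(sin α − sin β))/8 = -0.315252; p = 2π − arccos c = 4.391667 rad; φ = atan2(cos β − cos α, d + sin α − sin β) = -0.359613 rad; t = (φ − α + p/2) mod 2π = 1.738247 rad, q = (β − α − t + p) mod 2π = 4.273086 rad → L = 4.05·(1.738247 + 4.391667 + 4.273086) = 4.05·10.402999 = 42.132147 m
Shortest: RSL with L = 19.862090 m ≈ 19.8621 m

19.8621 m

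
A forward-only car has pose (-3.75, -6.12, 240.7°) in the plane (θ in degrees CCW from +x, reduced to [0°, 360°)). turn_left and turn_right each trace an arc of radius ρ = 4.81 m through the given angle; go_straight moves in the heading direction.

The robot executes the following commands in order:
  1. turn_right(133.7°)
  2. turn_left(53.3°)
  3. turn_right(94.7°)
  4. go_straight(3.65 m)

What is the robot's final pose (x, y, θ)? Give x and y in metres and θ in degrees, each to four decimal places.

(-16.7740, 7.7893, 65.6000°)

set_pose: (x, y, θ) = (-3.7500, -6.1200, 240.7000°), ρ = 4.81
turn_right(133.7°): centre at ρ to the right, rotate −133.7° → (-12.5445, -5.1724, 107.0000°)
turn_left(53.3°): centre at ρ to the left, rotate +53.3° → (-15.5229, -2.0502, 160.3000°)
turn_right(94.7°): centre at ρ to the right, rotate −94.7° → (-18.2818, 4.4653, 65.6000°)
go_straight(3.65): x += 3.65·cos θ, y += 3.65·sin θ → (-16.7740, 7.7893, 65.6000°)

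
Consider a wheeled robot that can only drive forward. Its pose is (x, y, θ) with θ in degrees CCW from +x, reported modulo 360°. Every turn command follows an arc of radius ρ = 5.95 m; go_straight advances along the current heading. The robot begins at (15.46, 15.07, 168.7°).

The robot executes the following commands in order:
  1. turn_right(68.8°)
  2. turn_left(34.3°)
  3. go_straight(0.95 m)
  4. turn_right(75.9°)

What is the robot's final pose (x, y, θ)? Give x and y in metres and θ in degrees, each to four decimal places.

set_pose: (x, y, θ) = (15.4600, 15.0700, 168.7000°), ρ = 5.95
turn_right(68.8°): centre at ρ to the right, rotate −68.8° → (10.7645, 19.8817, 99.9000°)
turn_left(34.3°): centre at ρ to the left, rotate +34.3° → (9.1687, 23.0068, 134.2000°)
go_straight(0.95): x += 0.95·cos θ, y += 0.95·sin θ → (8.5064, 23.6879, 134.2000°)
turn_right(75.9°): centre at ρ to the right, rotate −75.9° → (7.7097, 30.9626, 58.3000°)

(7.7097, 30.9626, 58.3000°)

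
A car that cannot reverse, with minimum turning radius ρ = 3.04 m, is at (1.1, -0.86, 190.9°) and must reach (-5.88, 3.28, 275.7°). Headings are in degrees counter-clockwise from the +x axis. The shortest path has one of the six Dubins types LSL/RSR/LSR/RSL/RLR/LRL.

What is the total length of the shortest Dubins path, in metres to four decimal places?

22.8491 m

Let ψ = atan2(Δy, Δx) = atan2(4.14, -6.98) = 149.3268° be the start→goal bearing.
Normalize: d = |goal − start| / ρ = 8.115417/3.04 = 2.669545, α = (θ_start − ψ) mod 360° = 41.5732° = 0.725589 rad, β = (θ_goal − ψ) mod 360° = 126.3732° = 2.205628 rad.
Common terms: sin α = 0.663576, cos α = 0.748109, sin β = 0.805172, cos β = -0.593042, cos(α−β) = 0.090633, d² = 7.126472. Work in radians in the unit-radius frame; every candidate has L = ρ·(t + p + q).
LSL: p² = 2 + d² − 2cos(α−β) + 2d(sin α − sin β) = 8.189214; p = √p² = 2.861680; φ = atan2(cos β − cos α, d + sin α − sin β) = -0.487772 rad; t = (φ − α) mod 2π = 5.069825 rad, q = (β − φ) mod 2π = 2.693399 rad → L = 3.04·(5.069825 + 2.861680 + 2.693399) = 3.04·10.624905 = 32.299710 m
RSR: p² = 2 + d² − 2cos(α−β) + 2d(sin β − sin α) = 9.701199; p = √p² = 3.114675; φ = atan2(cos α − cos β, d − sin α + sin β) = 0.445147 rad; t = (α − φ) mod 2π = 0.280441 rad, q = (φ − β) mod 2π = 4.522705 rad → L = 3.04·(0.280441 + 3.114675 + 4.522705) = 3.04·7.917821 = 24.070176 m
LSR: p² = d² − 2 + 2cos(α−β) + 2d(sin α + sin β) = 13.149513; p = √p² = 3.626226; φ = atan2(−cos α − cos β, d + sin α + sin β) − atan2(−2, p) = 0.466569 rad; t = (φ − α) mod 2π = 6.024166 rad, q = (φ − β) mod 2π = 4.544127 rad → L = 3.04·(6.024166 + 3.626226 + 4.544127) = 3.04·14.194518 = 43.151336 m
RSL: p² = d² − 2 + 2cos(α−β) − 2d(sin α + sin β) = -2.534039 < 0 → infeasible
RLR: c = (6 − d² + 2cos(α−β) + 2d(sin α − sin β))/8 = -0.212650; p = 2π − arccos c = 4.498103 rad; φ = atan2(cos α − cos β, d − sin α + sin β) = 0.445147 rad; t = (α − φ + p/2) mod 2π = 2.529493 rad, q = (α − β − t + p) mod 2π = 0.488571 rad → L = 3.04·(2.529493 + 4.498103 + 0.488571) = 3.04·7.516167 = 22.849146 m
LRL: c = (6 − d² + 2cos(α−β) − 2d(sin α − sin β))/8 = -0.023652; p = 2π − arccos c = 4.688735 rad; φ = atan2(cos β − cos α, d + sin α − sin β) = -0.487772 rad; t = (φ − α + p/2) mod 2π = 1.131007 rad, q = (β − α − t + p) mod 2π = 5.037767 rad → L = 3.04·(1.131007 + 4.688735 + 5.037767) = 3.04·10.857509 = 33.006828 m
Shortest: RLR with L = 22.849146 m ≈ 22.8491 m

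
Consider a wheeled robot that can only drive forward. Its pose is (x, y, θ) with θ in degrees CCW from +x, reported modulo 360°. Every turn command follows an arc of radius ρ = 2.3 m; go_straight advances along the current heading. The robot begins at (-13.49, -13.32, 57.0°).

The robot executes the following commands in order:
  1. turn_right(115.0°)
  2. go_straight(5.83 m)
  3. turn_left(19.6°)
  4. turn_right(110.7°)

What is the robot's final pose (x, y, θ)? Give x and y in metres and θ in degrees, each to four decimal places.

(-6.2467, -22.6577, 210.9000°)

set_pose: (x, y, θ) = (-13.4900, -13.3200, 57.0000°), ρ = 2.3
turn_right(115.0°): centre at ρ to the right, rotate −115.0° → (-9.6105, -13.3539, -58.0000° ≡ 302.0000°)
go_straight(5.83): x += 5.83·cos θ, y += 5.83·sin θ → (-6.5211, -18.2980, 302.0000°)
turn_left(19.6°): centre at ρ to the left, rotate +19.6° → (-5.9992, -18.8817, 321.6000°)
turn_right(110.7°): centre at ρ to the right, rotate −110.7° → (-6.2467, -22.6577, 210.9000°)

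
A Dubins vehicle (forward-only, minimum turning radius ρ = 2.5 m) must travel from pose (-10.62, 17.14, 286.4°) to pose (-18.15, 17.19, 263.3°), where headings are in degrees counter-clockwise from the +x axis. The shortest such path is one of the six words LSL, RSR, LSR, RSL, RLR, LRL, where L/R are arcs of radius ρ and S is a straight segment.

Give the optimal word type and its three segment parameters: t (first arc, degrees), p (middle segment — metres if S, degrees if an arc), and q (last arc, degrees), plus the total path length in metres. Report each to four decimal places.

Let ψ = atan2(Δy, Δx) = atan2(0.05, -7.53) = 179.6196° be the start→goal bearing.
Normalize: d = |goal − start| / ρ = 7.530166/2.5 = 3.012066, α = (θ_start − ψ) mod 360° = 106.7804° = 1.863670 rad, β = (θ_goal − ψ) mod 360° = 83.6804° = 1.460499 rad.
Common terms: sin α = 0.957418, cos α = -0.288705, sin β = 0.993923, cos β = 0.110074, cos(α−β) = 0.919821, d² = 9.072544. Work in radians in the unit-radius frame; every candidate has L = ρ·(t + p + q).
LSL: p² = 2 + d² − 2cos(α−β) + 2d(sin α − sin β) = 9.012988; p = √p² = 3.002164; φ = atan2(cos β − cos α, d + sin α − sin β) = 0.133224 rad; t = (φ − α) mod 2π = 4.552739 rad, q = (β − φ) mod 2π = 1.327275 rad → L = 2.5·(4.552739 + 3.002164 + 1.327275) = 2.5·8.882178 = 22.205445 m
RSR: p² = 2 + d² − 2cos(α−β) + 2d(sin β − sin α) = 9.452814; p = √p² = 3.074543; φ = atan2(cos α − cos β, d − sin α + sin β) = -0.130070 rad; t = (α − φ) mod 2π = 1.993740 rad, q = (φ − β) mod 2π = 4.692616 rad → L = 2.5·(1.993740 + 3.074543 + 4.692616) = 2.5·9.760899 = 24.402248 m
LSR: p² = d² − 2 + 2cos(α−β) + 2d(sin α + sin β) = 20.667328; p = √p² = 4.546133; φ = atan2(−cos α − cos β, d + sin α + sin β) − atan2(−2, p) = 0.450426 rad; t = (φ − α) mod 2π = 4.869941 rad, q = (φ − β) mod 2π = 5.273112 rad → L = 2.5·(4.869941 + 4.546133 + 5.273112) = 2.5·14.689186 = 36.722966 m
RSL: p² = d² − 2 + 2cos(α−β) − 2d(sin α + sin β) = -2.842954 < 0 → infeasible
RLR: c = (6 − d² + 2cos(α−β) + 2d(sin α − sin β))/8 = -0.181602; p = 2π − arccos c = 4.529774 rad; φ = atan2(cos α − cos β, d − sin α + sin β) = -0.130070 rad; t = (α − φ + p/2) mod 2π = 4.258627 rad, q = (α − β − t + p) mod 2π = 0.674318 rad → L = 2.5·(4.258627 + 4.529774 + 0.674318) = 2.5·9.462719 = 23.656797 m
LRL: c = (6 − d² + 2cos(α−β) − 2d(sin α − sin β))/8 = -0.126623; p = 2π − arccos c = 4.585425 rad; φ = atan2(cos β − cos α, d + sin α − sin β) = 0.133224 rad; t = (φ − α + p/2) mod 2π = 0.562266 rad, q = (β − α − t + p) mod 2π = 3.619987 rad → L = 2.5·(0.562266 + 4.585425 + 3.619987) = 2.5·8.767678 = 21.919196 m
Shortest: LRL with L = 21.919196 m ≈ 21.9192 m
Convert LRL to answer units (arcs ×180/π): t = 0.562266·180/π = 32.2155°, p = 4.585425·180/π = 262.7255°, q = 3.619987·180/π = 207.4100°, L = 21.9192 m.

LRL: t = 32.2155°, p = 262.7255°, q = 207.4100°, L = 21.9192 m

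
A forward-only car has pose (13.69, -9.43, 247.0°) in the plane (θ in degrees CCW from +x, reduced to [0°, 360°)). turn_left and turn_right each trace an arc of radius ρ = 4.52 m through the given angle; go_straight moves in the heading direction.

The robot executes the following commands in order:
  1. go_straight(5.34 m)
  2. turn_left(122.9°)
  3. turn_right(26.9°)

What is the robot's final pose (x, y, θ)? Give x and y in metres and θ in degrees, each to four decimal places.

(18.6399, -20.6945, 343.0000°)

set_pose: (x, y, θ) = (13.6900, -9.4300, 247.0000°), ρ = 4.52
go_straight(5.34): x += 5.34·cos θ, y += 5.34·sin θ → (11.6035, -14.3455, 247.0000°)
turn_left(122.9°): centre at ρ to the left, rotate +122.9° → (16.5413, -20.5643, 369.9000° ≡ 9.9000°)
turn_right(26.9°): centre at ρ to the right, rotate −26.9° → (18.6399, -20.6945, -17.0000° ≡ 343.0000°)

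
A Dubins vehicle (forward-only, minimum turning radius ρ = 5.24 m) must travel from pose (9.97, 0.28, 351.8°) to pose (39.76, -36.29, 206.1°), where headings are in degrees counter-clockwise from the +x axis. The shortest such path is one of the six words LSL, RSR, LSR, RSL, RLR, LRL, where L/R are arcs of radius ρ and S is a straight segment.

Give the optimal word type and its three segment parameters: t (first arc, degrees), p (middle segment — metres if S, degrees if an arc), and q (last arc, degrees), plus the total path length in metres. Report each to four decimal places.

Let ψ = atan2(Δy, Δx) = atan2(-36.57, 29.79) = -50.8337° be the start→goal bearing.
Normalize: d = |goal − start| / ρ = 47.167881/5.24 = 9.001504, α = (θ_start − ψ) mod 360° = 42.6337° = 0.744098 rad, β = (θ_goal − ψ) mod 360° = 256.9337° = 4.484338 rad.
Common terms: sin α = 0.677308, cos α = 0.735699, sin β = -0.974109, cos β = -0.226079, cos(α−β) = -0.826098, d² = 81.027074. Work in radians in the unit-radius frame; every candidate has L = ρ·(t + p + q).
LSL: p² = 2 + d² − 2cos(α−β) + 2d(sin α − sin β) = 114.409751; p = √p² = 10.696249; φ = atan2(cos β − cos α, d + sin α − sin β) = -0.090039 rad; t = (φ − α) mod 2π = 5.449049 rad, q = (β − φ) mod 2π = 4.574377 rad → L = 5.24·(5.449049 + 10.696249 + 4.574377) = 5.24·20.719675 = 108.571098 m
RSR: p² = 2 + d² − 2cos(α−β) + 2d(sin β − sin α) = 54.948791; p = √p² = 7.412745; φ = atan2(cos α − cos β, d − sin α + sin β) = 0.130113 rad; t = (α − φ) mod 2π = 0.613984 rad, q = (φ − β) mod 2π = 1.928960 rad → L = 5.24·(0.613984 + 7.412745 + 1.928960) = 5.24·9.955690 = 52.167815 m
LSR: p² = d² − 2 + 2cos(α−β) + 2d(sin α + sin β) = 72.031574; p = √p² = 8.487142; φ = atan2(−cos α − cos β, d + sin α + sin β) − atan2(−2, p) = 0.172950 rad; t = (φ − α) mod 2π = 5.712037 rad, q = (φ − β) mod 2π = 1.971797 rad → L = 5.24·(5.712037 + 8.487142 + 1.971797) = 5.24·16.170976 = 84.735912 m
RSL: p² = d² − 2 + 2cos(α−β) − 2d(sin α + sin β) = 82.718182; p = √p² = 9.094954; φ = atan2(cos α + cos β, d − sin α − sin β) − atan2(2, p) = -0.161704 rad; t = (α − φ) mod 2π = 0.905802 rad, q = (β − φ) mod 2π = 4.646042 rad → L = 5.24·(0.905802 + 9.094954 + 4.646042) = 5.24·14.646798 = 76.749220 m
RLR: c = (6 − d² + 2cos(α−β) + 2d(sin α − sin β))/8 = -5.868599, |c| > 1 → infeasible
LRL: c = (6 − d² + 2cos(α−β) − 2d(sin α − sin β))/8 = -13.301219, |c| > 1 → infeasible
Shortest: RSR with L = 52.167815 m ≈ 52.1678 m
Convert RSR to answer units (arcs ×180/π): t = 0.613984·180/π = 35.1787°, p = ρ·p = 5.24·7.412745 = 38.8428 m, q = 1.928960·180/π = 110.5213°, L = 52.1678 m.

RSR: t = 35.1787°, p = 38.8428 m, q = 110.5213°, L = 52.1678 m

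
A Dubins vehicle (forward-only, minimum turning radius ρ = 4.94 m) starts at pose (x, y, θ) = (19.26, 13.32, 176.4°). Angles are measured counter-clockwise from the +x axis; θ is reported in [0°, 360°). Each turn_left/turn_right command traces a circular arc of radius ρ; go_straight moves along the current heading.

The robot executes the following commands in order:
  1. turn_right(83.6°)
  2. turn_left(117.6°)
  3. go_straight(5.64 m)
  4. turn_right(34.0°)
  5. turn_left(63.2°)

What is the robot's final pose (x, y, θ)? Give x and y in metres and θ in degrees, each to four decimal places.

set_pose: (x, y, θ) = (19.2600, 13.3200, 176.4000°), ρ = 4.94
turn_right(83.6°): centre at ρ to the right, rotate −83.6° → (14.6361, 18.0089, 92.8000°)
turn_left(117.6°): centre at ρ to the left, rotate +117.6° → (7.2022, 22.0284, 210.4000°)
go_straight(5.64): x += 5.64·cos θ, y += 5.64·sin θ → (2.3376, 19.1744, 210.4000°)
turn_right(34.0°): centre at ρ to the right, rotate −34.0° → (-0.4724, 18.5050, 176.4000°)
turn_left(63.2°): centre at ρ to the left, rotate +63.2° → (-5.0434, 16.0745, 239.6000°)

(-5.0434, 16.0745, 239.6000°)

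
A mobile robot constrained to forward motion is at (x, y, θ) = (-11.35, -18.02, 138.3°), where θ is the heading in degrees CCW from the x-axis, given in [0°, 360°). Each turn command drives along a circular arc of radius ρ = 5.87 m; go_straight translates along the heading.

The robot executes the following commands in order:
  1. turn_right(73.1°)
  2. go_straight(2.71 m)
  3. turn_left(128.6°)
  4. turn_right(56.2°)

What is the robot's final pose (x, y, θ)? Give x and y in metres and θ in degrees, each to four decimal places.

set_pose: (x, y, θ) = (-11.3500, -18.0200, 138.3000°), ρ = 5.87
turn_right(73.1°): centre at ρ to the right, rotate −73.1° → (-12.7738, -11.1751, 65.2000°)
go_straight(2.71): x += 2.71·cos θ, y += 2.71·sin θ → (-11.6370, -8.7150, 65.2000°)
turn_left(128.6°): centre at ρ to the left, rotate +128.6° → (-18.3659, -0.5522, 193.8000°)
turn_right(56.2°): centre at ρ to the right, rotate −56.2° → (-23.7242, 0.8136, 137.6000°)

(-23.7242, 0.8136, 137.6000°)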